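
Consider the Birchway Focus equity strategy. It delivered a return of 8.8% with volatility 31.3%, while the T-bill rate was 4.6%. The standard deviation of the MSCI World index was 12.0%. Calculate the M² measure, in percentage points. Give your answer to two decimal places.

6.21

Sharpe = (Rp − Rf) / σp = (8.8% − 4.6%) / 31.3% = 0.1342
M² = Rf + Sharpe × σm = 4.6% + 0.1342 × 12.0% = 6.2104%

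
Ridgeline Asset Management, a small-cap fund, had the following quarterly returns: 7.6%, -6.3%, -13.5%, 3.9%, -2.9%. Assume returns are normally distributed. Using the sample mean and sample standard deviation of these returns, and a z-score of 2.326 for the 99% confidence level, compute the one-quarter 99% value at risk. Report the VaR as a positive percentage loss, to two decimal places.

21.64

μ = (7.6 − 6.3 − 13.5 + 3.9 − 2.9) / 5 = -11.20 / 5 = -2.2400%
Σ(r − μ)² = (7.6 − (-2.2400))² + (-6.3 − (-2.2400))² + (-13.5 − (-2.2400))² + … = 278.2320
sample σ = √(278.2320 / 4) = √69.5580 = 8.3401%
VaR = −(μ − z·σ) = −(-2.2400 − 2.326 × 8.3401) = −(-21.6391) = 21.6391%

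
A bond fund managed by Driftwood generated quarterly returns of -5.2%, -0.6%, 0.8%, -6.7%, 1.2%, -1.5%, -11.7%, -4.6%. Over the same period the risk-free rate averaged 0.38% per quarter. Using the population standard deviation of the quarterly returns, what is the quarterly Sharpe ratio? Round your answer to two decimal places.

r̄ = (-5.2 − 0.6 + 0.8 − 6.7 + 1.2 − 1.5 − 11.7 − 4.6) / 8 = -3.5375%
Population σ = √[Σ(r − r̄)² / 8] = √[134.5588 / 8] = √16.8199 = 4.1012%
Sharpe = (r̄ − rf) / σ = (-3.5375 − 0.38) / 4.1012 = -3.9175 / 4.1012 = -0.9552

-0.96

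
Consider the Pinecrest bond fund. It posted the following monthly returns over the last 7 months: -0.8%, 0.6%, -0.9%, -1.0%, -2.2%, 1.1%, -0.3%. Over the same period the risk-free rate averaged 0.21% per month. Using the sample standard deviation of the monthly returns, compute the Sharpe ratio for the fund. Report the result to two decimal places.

-0.65

r̄ = (-0.8 + 0.6 − 0.9 − 1 − 2.2 + 1.1 − 0.3) / 7 = -3.50 / 7 = -0.5000%
Sample σ = √[Σ(r − r̄)² / 6] = √[7.2000 / 6] = √1.2000 = 1.0954%
Sharpe = (r̄ − rf) / σ = (-0.5000 − 0.21) / 1.0954 = -0.7100 / 1.0954 = -0.6482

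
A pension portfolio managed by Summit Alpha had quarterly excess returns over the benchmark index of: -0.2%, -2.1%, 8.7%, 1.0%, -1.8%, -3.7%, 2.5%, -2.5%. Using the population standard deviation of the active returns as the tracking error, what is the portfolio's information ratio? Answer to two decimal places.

0.06

Mean return μ = 1.90 / 8 = 0.2375%
Σ(r − μ)² = (-0.2 − 0.2375)² + (-2.1 − 0.2375)² + (8.7 − 0.2375)² + … = 110.1188
σ = √[110.1188 / 8] = 3.7101%
IR = μ / tracking error = 0.2375 / 3.7101 = 0.0640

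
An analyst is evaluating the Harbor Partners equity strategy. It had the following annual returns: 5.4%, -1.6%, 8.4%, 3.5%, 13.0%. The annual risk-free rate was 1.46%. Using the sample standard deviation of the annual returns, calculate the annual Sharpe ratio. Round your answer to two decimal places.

0.79

r̄ = (5.4 − 1.6 + 8.4 + 3.5 + 13) / 5 = 28.70 / 5 = 5.7400%
Σ(r − r̄)² = (5.4 − 5.7400)² + (-1.6 − 5.7400)² + … = 118.7920
σ = √[118.7920 / 4] = 5.4496%
Sharpe = (r̄ − rf) / σ = (5.7400 − 1.46) / 5.4496 = 4.2800 / 5.4496 = 0.7854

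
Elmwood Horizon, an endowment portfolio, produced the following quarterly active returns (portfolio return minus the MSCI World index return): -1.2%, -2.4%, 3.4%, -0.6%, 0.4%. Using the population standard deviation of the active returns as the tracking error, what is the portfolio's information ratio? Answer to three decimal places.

-0.041

r̄ = (-1.2 − 2.4 + 3.4 − 0.6 + 0.4) / 5 = -0.40 / 5 = -0.0800%
Σ(r − r̄)² = 19.2480; population σ = √(19.2480/5) = 1.9620%
IR = r̄ / tracking error = -0.0800 / 1.9620 = -0.0408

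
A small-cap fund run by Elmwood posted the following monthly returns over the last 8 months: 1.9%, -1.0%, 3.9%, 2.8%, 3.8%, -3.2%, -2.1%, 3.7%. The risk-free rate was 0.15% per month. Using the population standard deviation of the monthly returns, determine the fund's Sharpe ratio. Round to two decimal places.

Mean return r̄ = 9.80 / 8 = 1.2250%
Σ(r − r̄)² = (1.9 − 1.2250)² + (-1 − 1.2250)² + (3.9 − 1.2250)² + … = 58.4350
population σ = √(58.4350 / 8) = √7.3044 = 2.7027%
Sharpe = (r̄ − rf) / σ = (1.2250 − 0.15) / 2.7027 = 1.0750 / 2.7027 = 0.3978

0.40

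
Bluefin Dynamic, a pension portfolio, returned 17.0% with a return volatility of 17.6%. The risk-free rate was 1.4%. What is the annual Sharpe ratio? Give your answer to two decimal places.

Sharpe = (Rp − Rf) / σp = (17.0% − 1.4%) / 17.6% = 15.60% / 17.6% = 0.8864

0.89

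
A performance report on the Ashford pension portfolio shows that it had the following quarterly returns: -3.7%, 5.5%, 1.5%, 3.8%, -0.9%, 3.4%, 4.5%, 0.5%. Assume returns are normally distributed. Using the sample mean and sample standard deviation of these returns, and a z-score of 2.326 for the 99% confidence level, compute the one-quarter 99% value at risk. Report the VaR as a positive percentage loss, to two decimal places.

r̄ = (-3.7 + 5.5 + 1.5 + 3.8 − 0.9 + 3.4 + 4.5 + 0.5) / 8 = 14.60 / 8 = 1.8250%
Σ(r − r̄)² = 66.8550; sample σ = √(66.8550/7) = 3.0904%
VaR = −(r̄ − z·σ) = −(1.8250 − 2.326 × 3.0904) = −(-5.3633) = 5.3633%

5.36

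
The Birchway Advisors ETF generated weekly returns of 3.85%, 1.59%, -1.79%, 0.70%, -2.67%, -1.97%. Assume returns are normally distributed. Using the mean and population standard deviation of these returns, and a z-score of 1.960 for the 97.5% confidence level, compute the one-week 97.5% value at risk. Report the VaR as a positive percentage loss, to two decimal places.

4.58

r̄ = (3.85 + 1.59 − 1.79 + 0.7 − 2.67 − 1.97) / 6 = -0.290 / 6 = -0.0483%
Population std dev = √[32.0405 / 6] = 2.3109%
VaR = −(r̄ − z·σ) = −(-0.0483 − 1.960 × 2.3109) = −(-4.5777) = 4.5777%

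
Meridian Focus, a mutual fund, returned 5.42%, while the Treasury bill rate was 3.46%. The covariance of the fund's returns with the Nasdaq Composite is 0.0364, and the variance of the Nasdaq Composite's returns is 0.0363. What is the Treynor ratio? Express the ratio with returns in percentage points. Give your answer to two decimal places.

β = Cov / Var = 0.0364 / 0.0363 = 1.0028
Treynor = (Rp − Rf) / β = (5.42% − 3.46%) / 1.0028 = 1.96 / 1.0028 = 1.9545

1.95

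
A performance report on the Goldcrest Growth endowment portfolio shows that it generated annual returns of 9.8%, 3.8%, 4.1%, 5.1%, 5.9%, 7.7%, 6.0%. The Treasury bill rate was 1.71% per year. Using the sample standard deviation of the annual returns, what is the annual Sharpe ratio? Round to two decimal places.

r̄ = (9.8 + 3.8 + 4.1 + 5.1 + 5.9 + 7.7 + 6) / 7 = 6.0571%
Sample σ = √[Σ(r − r̄)² / 6] = √[26.5771 / 6] = √4.4295 = 2.1046%
Sharpe = (r̄ − rf) / σ = (6.0571 − 1.71) / 2.1046 = 4.3471 / 2.1046 = 2.0655

2.07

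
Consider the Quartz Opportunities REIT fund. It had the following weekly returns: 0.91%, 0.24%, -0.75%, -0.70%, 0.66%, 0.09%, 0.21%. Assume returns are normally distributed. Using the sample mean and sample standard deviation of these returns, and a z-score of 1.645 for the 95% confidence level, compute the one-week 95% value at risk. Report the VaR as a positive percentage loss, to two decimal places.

μ = (0.91 + 0.24 − 0.75 − 0.7 + 0.66 + 0.09 + 0.21) / 7 = 0.660 / 7 = 0.0943%
Σ(r − μ)² = 2.3638; sample σ = √(2.3638/6) = 0.6277%
VaR = −(μ − z·σ) = −(0.0943 − 1.645 × 0.6277) = −(-0.9383) = 0.9383%

0.94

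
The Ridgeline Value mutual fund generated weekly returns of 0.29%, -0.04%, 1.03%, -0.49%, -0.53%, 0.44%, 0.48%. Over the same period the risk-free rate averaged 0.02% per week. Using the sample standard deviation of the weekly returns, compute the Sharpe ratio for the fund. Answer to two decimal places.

0.26

r̄ = (0.29 − 0.04 + 1.03 − 0.49 − 0.53 + 0.44 + 0.48) / 7 = 1.180 / 7 = 0.1686%
Σ(r − r̄)² = (0.29 − 0.1686)² + (-0.04 − 0.1686)² + (1.03 − 0.1686)² + … = 1.8927
sample σ = √(1.8927 / 6) = √0.3155 = 0.5617%
Sharpe = (r̄ − rf) / σ = (0.1686 − 0.02) / 0.5617 = 0.1486 / 0.5617 = 0.2646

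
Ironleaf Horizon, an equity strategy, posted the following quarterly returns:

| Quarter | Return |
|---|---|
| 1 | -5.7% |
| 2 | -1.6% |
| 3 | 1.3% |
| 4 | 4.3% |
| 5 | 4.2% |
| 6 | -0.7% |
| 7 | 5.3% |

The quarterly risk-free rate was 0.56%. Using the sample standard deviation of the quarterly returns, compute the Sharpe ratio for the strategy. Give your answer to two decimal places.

r̄ = (-5.7 − 1.6 + 1.3 + 4.3 + 4.2 − 0.7 + 5.3) / 7 = 7.10 / 7 = 1.0143%
Σ(r − r̄)² = (-5.7 − 1.0143)² + (-1.6 − 1.0143)² + (1.3 − 1.0143)² + … = 94.2486
σ = √[94.2486 / 6] = 3.9633%
Sharpe = (r̄ − rf) / σ = (1.0143 − 0.56) / 3.9633 = 0.4543 / 3.9633 = 0.1146

0.11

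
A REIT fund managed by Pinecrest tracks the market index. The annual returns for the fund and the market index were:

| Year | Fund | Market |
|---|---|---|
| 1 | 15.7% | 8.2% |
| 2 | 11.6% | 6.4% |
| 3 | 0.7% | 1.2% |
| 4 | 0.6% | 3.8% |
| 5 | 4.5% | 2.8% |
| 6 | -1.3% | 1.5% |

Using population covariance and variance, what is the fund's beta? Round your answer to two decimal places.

r̄p = 5.3000%,  r̄m = 3.9833%
Cov = Σ(rp − r̄p)(rm − r̄m) / 6 = 15.0133
Var(rm) = Σ(rm − r̄m)² / 6 = 6.4947
β = Cov / Var = 15.0133 / 6.4947 = 2.3116

2.31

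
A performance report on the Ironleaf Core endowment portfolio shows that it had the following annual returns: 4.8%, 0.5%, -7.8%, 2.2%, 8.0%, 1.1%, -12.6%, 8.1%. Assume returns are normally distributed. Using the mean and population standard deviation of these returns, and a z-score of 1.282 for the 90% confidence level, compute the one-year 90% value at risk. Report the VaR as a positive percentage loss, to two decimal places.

μ = (4.8 + 0.5 − 7.8 + 2.2 + 8 + 1.1 − 12.6 + 8.1) / 8 = 0.5375%
Population σ = √[Σ(r − μ)² / 8] = √[376.2388 / 8] = √47.0299 = 6.8578%
VaR = −(μ − z·σ) = −(0.5375 − 1.282 × 6.8578) = −(-8.2542) = 8.2542%

8.25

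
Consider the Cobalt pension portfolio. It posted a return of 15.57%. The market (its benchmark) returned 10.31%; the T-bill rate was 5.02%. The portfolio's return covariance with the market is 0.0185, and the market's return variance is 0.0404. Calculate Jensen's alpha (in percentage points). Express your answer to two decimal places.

β = Cov / Var = 0.0185 / 0.0404 = 0.4579
E[R] = Rf + β(Rm − Rf) = 5.02% + 0.4579 × (10.31% − 5.02%) = 7.4423%
α = Rp − E[R] = 15.57% − 7.4423% = 8.1277

8.13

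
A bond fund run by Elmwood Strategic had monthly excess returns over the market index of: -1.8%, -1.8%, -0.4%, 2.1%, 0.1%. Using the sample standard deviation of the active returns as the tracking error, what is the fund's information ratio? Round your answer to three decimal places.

-0.223

Mean return r̄ = -1.80 / 5 = -0.3600%
Σ(r − r̄)² = (-1.8 − (-0.3600))² + (-1.8 − (-0.3600))² + … = 10.4120
sample σ = √(10.4120 / 4) = √2.6030 = 1.6134%
IR = r̄ / tracking error = -0.3600 / 1.6134 = -0.2231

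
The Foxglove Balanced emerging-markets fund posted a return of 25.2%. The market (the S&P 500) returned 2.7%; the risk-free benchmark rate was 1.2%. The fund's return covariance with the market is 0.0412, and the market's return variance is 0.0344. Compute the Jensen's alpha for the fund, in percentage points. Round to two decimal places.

β = Cov / Var = 0.0412 / 0.0344 = 1.1977
E[R] = Rf + β(Rm − Rf) = 1.2% + 1.1977 × (2.7% − 1.2%) = 2.9966%
α = Rp − E[R] = 25.2% − 2.9966% = 22.2034

22.20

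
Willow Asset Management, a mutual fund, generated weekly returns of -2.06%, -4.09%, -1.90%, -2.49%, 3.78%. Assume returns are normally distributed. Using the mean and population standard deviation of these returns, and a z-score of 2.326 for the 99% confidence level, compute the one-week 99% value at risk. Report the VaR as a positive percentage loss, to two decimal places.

r̄ = (-2.06 − 4.09 − 1.9 − 2.49 + 3.78) / 5 = -6.760 / 5 = -1.3520%
Population std dev = √[35.9307 / 5] = 2.6807%
VaR = −(r̄ − z·σ) = −(-1.3520 − 2.326 × 2.6807) = −(-7.5873) = 7.5873%

7.59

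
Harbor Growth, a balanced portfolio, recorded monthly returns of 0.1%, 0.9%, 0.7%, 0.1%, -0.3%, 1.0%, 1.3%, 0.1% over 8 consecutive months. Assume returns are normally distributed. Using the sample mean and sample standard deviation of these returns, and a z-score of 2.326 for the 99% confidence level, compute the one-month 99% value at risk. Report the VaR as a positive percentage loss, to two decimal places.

0.82

r̄ = (0.1 + 0.9 + 0.7 + 0.1 − 0.3 + 1 + 1.3 + 0.1) / 8 = 0.4875%
Σ(r − r̄)² = (0.1 − 0.4875)² + (0.9 − 0.4875)² + … = 2.2088
σ = √[2.2088 / 7] = 0.5617%
VaR = −(r̄ − z·σ) = −(0.4875 − 2.326 × 0.5617) = −(-0.8190) = 0.8190%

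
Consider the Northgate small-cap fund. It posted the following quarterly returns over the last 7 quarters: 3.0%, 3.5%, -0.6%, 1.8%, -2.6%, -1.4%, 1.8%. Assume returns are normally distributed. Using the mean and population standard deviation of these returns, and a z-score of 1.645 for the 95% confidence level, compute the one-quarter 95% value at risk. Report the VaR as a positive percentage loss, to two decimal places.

Mean return r̄ = 5.50 / 7 = 0.7857%
Σ(r − r̄)² = (3 − 0.7857)² + (3.5 − 0.7857)² + … = 32.4886
population σ = √(32.4886 / 7) = √4.6412 = 2.1543%
VaR = −(r̄ − z·σ) = −(0.7857 − 1.645 × 2.1543) = −(-2.7581) = 2.7581%

2.76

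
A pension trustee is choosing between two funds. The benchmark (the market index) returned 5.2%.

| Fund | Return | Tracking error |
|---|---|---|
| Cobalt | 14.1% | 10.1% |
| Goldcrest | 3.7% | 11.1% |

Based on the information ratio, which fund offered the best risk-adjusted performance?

Cobalt: IR = (14.1% − 5.2%) / 10.1% = 0.881
Goldcrest: IR = (3.7% − 5.2%) / 11.1% = -0.135
Highest: Cobalt (0.881).

Cobalt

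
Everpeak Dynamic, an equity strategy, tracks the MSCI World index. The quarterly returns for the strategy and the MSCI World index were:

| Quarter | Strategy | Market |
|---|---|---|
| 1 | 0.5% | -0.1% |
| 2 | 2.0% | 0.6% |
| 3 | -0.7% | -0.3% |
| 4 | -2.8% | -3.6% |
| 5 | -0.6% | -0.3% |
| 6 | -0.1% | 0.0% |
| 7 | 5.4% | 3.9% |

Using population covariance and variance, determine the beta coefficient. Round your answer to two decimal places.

r̄p = 0.5286%,  r̄m = 0.0286%
Cov = Σ(rp − r̄p)(rm − r̄m) / 7 = 4.6535
Var(rm) = Σ(rm − r̄m)² / 7 = 4.1020
β = Cov / Var = 4.6535 / 4.1020 = 1.1344

1.13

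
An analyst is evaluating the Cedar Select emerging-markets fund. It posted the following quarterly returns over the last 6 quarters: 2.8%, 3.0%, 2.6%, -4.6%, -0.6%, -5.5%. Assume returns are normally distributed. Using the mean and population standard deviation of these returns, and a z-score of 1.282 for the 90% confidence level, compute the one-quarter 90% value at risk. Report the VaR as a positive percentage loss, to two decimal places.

4.90

r̄ = (2.8 + 3 + 2.6 − 4.6 − 0.6 − 5.5) / 6 = -2.30 / 6 = -0.3833%
Population σ = √[Σ(r − r̄)² / 6] = √[74.4883 / 6] = √12.4147 = 3.5235%
VaR = −(r̄ − z·σ) = −(-0.3833 − 1.282 × 3.5235) = −(-4.9004) = 4.9004%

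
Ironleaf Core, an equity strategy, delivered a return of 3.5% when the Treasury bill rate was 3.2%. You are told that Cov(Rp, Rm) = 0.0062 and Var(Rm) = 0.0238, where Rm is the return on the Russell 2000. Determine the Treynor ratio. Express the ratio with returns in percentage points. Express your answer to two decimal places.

1.15

β = Cov / Var = 0.0062 / 0.0238 = 0.2605
Treynor = (Rp − Rf) / β = (3.5% − 3.2%) / 0.2605 = 0.30 / 0.2605 = 1.1516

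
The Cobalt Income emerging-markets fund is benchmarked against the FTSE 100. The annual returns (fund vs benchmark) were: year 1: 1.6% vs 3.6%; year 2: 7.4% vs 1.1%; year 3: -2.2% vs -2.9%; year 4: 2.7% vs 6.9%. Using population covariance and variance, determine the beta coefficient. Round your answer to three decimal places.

r̄p = 2.3750%,  r̄m = 2.1750%
Cov = Σ(rp − r̄p)(rm − r̄m) / 4 = 4.5619
Var(rm) = Σ(rm − r̄m)² / 4 = 12.8169
β = Cov / Var = 4.5619 / 12.8169 = 0.3559

0.356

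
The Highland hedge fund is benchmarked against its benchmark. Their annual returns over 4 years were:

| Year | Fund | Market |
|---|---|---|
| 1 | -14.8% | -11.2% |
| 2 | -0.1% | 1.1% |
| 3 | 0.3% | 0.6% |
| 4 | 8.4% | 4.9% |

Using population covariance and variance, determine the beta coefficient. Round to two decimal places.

1.37

r̄p = -1.5500%,  r̄m = -1.1500%
Cov = Σ(rp − r̄p)(rm − r̄m) / 4 = 49.9650
Var(rm) = Σ(rm − r̄m)² / 4 = 36.4325
β = Cov / Var = 49.9650 / 36.4325 = 1.3714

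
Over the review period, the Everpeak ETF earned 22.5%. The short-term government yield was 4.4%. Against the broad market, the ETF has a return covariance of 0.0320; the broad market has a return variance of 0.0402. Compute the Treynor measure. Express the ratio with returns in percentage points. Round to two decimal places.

β = Cov / Var = 0.0320 / 0.0402 = 0.7960
Treynor = (Rp − Rf) / β = (22.5% − 4.4%) / 0.7960 = 18.10 / 0.7960 = 22.7387

22.74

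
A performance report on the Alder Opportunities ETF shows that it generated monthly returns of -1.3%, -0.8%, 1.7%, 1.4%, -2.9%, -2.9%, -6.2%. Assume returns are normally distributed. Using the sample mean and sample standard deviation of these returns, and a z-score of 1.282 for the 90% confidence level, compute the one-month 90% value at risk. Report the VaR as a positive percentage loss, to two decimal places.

Mean return r̄ = -11.00 / 7 = -1.5714%
Σ(r − r̄)² = 45.1543; sample σ = √(45.1543/6) = 2.7433%
VaR = −(r̄ − z·σ) = −(-1.5714 − 1.282 × 2.7433) = −(-5.0883) = 5.0883%

5.09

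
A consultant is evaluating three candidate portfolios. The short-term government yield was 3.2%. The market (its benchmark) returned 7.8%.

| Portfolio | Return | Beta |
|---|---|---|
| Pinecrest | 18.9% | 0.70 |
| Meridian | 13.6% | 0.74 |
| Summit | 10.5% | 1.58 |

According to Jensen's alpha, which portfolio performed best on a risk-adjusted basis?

Pinecrest

Pinecrest: α = 18.9% − [3.2% + 0.70 × (7.8% − 3.2%)] = 12.480
Meridian: α = 13.6% − [3.2% + 0.74 × (7.8% − 3.2%)] = 6.996
Summit: α = 10.5% − [3.2% + 1.58 × (7.8% − 3.2%)] = 0.032
Highest: Pinecrest (12.480).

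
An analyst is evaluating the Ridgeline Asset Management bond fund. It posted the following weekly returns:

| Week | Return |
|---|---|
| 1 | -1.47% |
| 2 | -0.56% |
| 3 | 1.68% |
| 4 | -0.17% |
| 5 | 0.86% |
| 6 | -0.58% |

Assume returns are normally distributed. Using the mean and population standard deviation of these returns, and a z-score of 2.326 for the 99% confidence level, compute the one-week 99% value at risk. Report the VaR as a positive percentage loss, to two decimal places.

2.44

r̄ = (-1.47 − 0.56 + 1.68 − 0.17 + 0.86 − 0.58) / 6 = -0.240 / 6 = -0.0400%
Σ(r − r̄)² = (-1.47 − (-0.0400))² + (-0.56 − (-0.0400))² + (1.68 − (-0.0400))² + … = 6.3922
population σ = √(6.3922 / 6) = √1.0654 = 1.0322%
VaR = −(r̄ − z·σ) = −(-0.0400 − 2.326 × 1.0322) = −(-2.4409) = 2.4409%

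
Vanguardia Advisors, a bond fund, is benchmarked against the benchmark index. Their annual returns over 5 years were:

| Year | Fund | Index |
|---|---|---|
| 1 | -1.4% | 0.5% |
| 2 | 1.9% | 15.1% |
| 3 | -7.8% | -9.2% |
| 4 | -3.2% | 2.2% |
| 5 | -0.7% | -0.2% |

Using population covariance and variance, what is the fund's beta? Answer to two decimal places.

r̄p = -2.2400%,  r̄m = 1.6800%
Cov = Σ(rp − r̄p)(rm − r̄m) / 5 = 22.3332
Var(rm) = Σ(rm − r̄m)² / 5 = 60.7336
β = Cov / Var = 22.3332 / 60.7336 = 0.3677

0.37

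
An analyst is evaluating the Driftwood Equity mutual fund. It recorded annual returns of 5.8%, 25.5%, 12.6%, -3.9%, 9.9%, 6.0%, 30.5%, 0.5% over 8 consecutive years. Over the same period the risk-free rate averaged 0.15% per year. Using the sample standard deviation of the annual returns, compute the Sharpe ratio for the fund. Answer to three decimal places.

0.906

r̄ = (5.8 + 25.5 + 12.6 − 3.9 + 9.9 + 6 + 30.5 + 0.5) / 8 = 10.8625%
Sample σ = √[Σ(r − r̄)² / 7] = √[978.4188 / 7] = √139.7741 = 11.8226%
Sharpe = (r̄ − rf) / σ = (10.8625 − 0.15) / 11.8226 = 10.7125 / 11.8226 = 0.9061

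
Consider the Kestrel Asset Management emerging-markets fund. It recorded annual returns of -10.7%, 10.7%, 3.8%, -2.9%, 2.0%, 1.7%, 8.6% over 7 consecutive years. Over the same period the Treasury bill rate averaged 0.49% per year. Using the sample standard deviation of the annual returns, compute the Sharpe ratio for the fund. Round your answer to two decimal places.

0.19

r̄ = (-10.7 + 10.7 + 3.8 − 2.9 + 2 + 1.7 + 8.6) / 7 = 1.8857%
Σ(r − r̄)² = 307.7886; sample σ = √(307.7886/6) = 7.1623%
Sharpe = (r̄ − rf) / σ = (1.8857 − 0.49) / 7.1623 = 1.3957 / 7.1623 = 0.1949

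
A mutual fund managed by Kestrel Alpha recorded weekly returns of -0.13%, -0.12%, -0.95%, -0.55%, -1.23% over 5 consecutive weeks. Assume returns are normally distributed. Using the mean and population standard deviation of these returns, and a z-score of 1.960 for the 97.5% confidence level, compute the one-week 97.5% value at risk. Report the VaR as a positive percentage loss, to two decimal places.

1.46

Mean return r̄ = -2.980 / 5 = -0.5960%
Σ(r − r̄)² = (-0.13 − (-0.5960))² + (-0.12 − (-0.5960))² + (-0.95 − (-0.5960))² + … = 0.9731
σ = √[0.9731 / 5] = 0.4412%
VaR = −(r̄ − z·σ) = −(-0.5960 − 1.960 × 0.4412) = −(-1.4608) = 1.4608%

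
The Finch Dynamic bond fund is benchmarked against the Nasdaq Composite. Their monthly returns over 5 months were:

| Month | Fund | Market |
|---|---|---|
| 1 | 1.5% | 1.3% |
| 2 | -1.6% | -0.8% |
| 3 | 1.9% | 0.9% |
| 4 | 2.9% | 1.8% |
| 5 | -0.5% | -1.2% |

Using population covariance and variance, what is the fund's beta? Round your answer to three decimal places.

r̄p = 0.8400%,  r̄m = 0.4000%
Cov = Σ(rp − r̄p)(rm − r̄m) / 5 = 1.8160
Var(rm) = Σ(rm − r̄m)² / 5 = 1.4040
β = Cov / Var = 1.8160 / 1.4040 = 1.2934

1.293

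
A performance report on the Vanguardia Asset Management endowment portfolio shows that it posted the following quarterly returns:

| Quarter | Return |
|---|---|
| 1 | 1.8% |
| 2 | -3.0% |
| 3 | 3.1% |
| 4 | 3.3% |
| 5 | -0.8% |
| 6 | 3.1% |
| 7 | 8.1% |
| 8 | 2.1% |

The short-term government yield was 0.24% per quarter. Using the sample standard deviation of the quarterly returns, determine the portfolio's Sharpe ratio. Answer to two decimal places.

Mean return r̄ = 17.70 / 8 = 2.2125%
Sample σ = √[Σ(r − r̄)² / 7] = √[73.8488 / 7] = √10.5498 = 3.2480%
Sharpe = (r̄ − rf) / σ = (2.2125 − 0.24) / 3.2480 = 1.9725 / 3.2480 = 0.6073

0.61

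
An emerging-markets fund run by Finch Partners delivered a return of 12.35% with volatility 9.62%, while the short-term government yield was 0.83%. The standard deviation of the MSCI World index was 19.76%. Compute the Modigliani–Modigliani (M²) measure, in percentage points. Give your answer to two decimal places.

24.49

Sharpe = (Rp − Rf) / σp = (12.35% − 0.83%) / 9.62% = 1.1975
M² = Rf + Sharpe × σm = 0.83% + 1.1975 × 19.76% = 24.4926%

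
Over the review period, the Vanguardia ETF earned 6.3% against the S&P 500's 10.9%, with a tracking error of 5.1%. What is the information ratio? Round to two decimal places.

IR = (Rp − Rb) / TE = (6.3% − 10.9%) / 5.1% = -4.60% / 5.1% = -0.9020

-0.90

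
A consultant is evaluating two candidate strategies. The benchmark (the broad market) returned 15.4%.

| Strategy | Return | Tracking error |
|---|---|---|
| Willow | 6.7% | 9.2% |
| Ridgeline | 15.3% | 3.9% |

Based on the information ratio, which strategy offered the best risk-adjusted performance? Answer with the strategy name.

Willow: IR = (6.7% − 15.4%) / 9.2% = -0.946
Ridgeline: IR = (15.3% − 15.4%) / 3.9% = -0.026
Highest: Ridgeline (-0.026).

Ridgeline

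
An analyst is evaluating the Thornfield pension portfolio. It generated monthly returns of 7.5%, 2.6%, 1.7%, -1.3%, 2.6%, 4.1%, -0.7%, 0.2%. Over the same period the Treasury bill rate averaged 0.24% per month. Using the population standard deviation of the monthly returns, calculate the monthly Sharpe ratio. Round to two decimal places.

μ = (7.5 + 2.6 + 1.7 − 1.3 + 2.6 + 4.1 − 0.7 + 0.2) / 8 = 16.70 / 8 = 2.0875%
Population std dev = √[56.8288 / 8] = 2.6653%
Sharpe = (μ − rf) / σ = (2.0875 − 0.24) / 2.6653 = 1.8475 / 2.6653 = 0.6932

0.69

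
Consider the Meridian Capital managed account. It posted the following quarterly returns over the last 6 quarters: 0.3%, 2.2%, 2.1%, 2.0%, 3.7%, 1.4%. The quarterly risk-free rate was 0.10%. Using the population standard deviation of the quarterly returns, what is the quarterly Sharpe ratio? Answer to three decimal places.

1.824

μ = (0.3 + 2.2 + 2.1 + 2 + 3.7 + 1.4) / 6 = 11.70 / 6 = 1.9500%
Population σ = √[Σ(r − μ)² / 6] = √[6.1750 / 6] = √1.0292 = 1.0145%
Sharpe = (μ − rf) / σ = (1.9500 − 0.1) / 1.0145 = 1.8500 / 1.0145 = 1.8236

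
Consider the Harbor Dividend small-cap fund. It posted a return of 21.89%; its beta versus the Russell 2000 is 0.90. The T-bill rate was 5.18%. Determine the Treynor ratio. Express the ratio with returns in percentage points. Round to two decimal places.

Treynor = (Rp − Rf) / β = (21.89% − 5.18%) / 0.90 = 16.71 / 0.90 = 18.5667

18.57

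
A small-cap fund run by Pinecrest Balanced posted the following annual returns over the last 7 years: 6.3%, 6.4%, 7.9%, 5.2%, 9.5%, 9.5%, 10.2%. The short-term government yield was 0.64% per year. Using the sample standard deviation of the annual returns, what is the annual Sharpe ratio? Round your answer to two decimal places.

μ = (6.3 + 6.4 + 7.9 + 5.2 + 9.5 + 9.5 + 10.2) / 7 = 55.00 / 7 = 7.8571%
Σ(r − μ)² = (6.3 − 7.8571)² + (6.4 − 7.8571)² + (7.9 − 7.8571)² + … = 22.4971
sample σ = √(22.4971 / 6) = √3.7495 = 1.9364%
Sharpe = (μ − rf) / σ = (7.8571 − 0.64) / 1.9364 = 7.2171 / 1.9364 = 3.7271

3.73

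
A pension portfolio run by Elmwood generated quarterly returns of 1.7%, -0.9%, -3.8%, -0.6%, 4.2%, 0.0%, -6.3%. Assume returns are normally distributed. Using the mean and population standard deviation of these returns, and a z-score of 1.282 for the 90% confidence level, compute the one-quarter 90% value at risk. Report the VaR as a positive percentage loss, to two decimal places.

4.90

r̄ = (1.7 − 0.9 − 3.8 − 0.6 + 4.2 + 0 − 6.3) / 7 = -0.8143%
Σ(r − r̄)² = (1.7 − (-0.8143))² + (-0.9 − (-0.8143))² + … = 71.1886
population σ = √(71.1886 / 7) = √10.1698 = 3.1890%
VaR = −(r̄ − z·σ) = −(-0.8143 − 1.282 × 3.1890) = −(-4.9026) = 4.9026%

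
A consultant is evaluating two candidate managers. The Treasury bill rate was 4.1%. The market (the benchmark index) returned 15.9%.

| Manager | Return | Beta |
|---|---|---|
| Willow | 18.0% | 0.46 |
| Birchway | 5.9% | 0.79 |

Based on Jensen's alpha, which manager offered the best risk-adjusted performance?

Willow

Willow: α = 18.0% − [4.1% + 0.46 × (15.9% − 4.1%)] = 8.472
Birchway: α = 5.9% − [4.1% + 0.79 × (15.9% − 4.1%)] = -7.522
Highest: Willow (8.472).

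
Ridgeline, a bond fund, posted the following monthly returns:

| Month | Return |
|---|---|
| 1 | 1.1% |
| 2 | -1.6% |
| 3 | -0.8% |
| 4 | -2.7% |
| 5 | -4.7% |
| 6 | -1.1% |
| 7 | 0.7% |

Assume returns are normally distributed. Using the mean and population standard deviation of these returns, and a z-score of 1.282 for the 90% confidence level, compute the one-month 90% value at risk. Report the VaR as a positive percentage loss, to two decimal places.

3.66

μ = (1.1 − 1.6 − 0.8 − 2.7 − 4.7 − 1.1 + 0.7) / 7 = -9.10 / 7 = -1.3000%
Σ(r − μ)² = 23.6600; population σ = √(23.6600/7) = 1.8385%
VaR = −(μ − z·σ) = −(-1.3000 − 1.282 × 1.8385) = −(-3.6570) = 3.6570%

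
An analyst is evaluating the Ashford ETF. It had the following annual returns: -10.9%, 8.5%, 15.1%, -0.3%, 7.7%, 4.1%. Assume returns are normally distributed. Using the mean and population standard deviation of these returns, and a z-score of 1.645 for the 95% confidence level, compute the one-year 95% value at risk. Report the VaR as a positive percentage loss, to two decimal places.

μ = (-10.9 + 8.5 + 15.1 − 0.3 + 7.7 + 4.1) / 6 = 4.0333%
Σ(r − μ)² = (-10.9 − 4.0333)² + (8.5 − 4.0333)² + (15.1 − 4.0333)² + … = 397.6533
σ = √[397.6533 / 6] = 8.1410%
VaR = −(μ − z·σ) = −(4.0333 − 1.645 × 8.1410) = −(-9.3586) = 9.3586%

9.36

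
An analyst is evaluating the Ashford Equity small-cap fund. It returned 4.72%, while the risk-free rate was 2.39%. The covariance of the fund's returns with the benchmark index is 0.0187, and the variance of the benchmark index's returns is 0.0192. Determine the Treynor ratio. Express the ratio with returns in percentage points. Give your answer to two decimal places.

2.39

β = Cov / Var = 0.0187 / 0.0192 = 0.9740
Treynor = (Rp − Rf) / β = (4.72% − 2.39%) / 0.9740 = 2.33 / 0.9740 = 2.3922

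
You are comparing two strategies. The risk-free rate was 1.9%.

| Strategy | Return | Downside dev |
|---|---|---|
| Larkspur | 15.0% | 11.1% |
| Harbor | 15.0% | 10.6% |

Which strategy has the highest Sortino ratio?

Larkspur: Sortino ratio = (15.0% − 1.9%) / 11.1% = 1.180
Harbor: Sortino ratio = (15.0% − 1.9%) / 10.6% = 1.236
Highest: Harbor (1.236).

Harbor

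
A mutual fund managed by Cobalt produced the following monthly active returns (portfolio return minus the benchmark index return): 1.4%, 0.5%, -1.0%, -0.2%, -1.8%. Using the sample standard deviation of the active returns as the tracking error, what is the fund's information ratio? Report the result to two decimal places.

r̄ = (1.4 + 0.5 − 1 − 0.2 − 1.8) / 5 = -0.2200%
Σ(r − r̄)² = (1.4 − (-0.2200))² + (0.5 − (-0.2200))² + (-1 − (-0.2200))² + … = 6.2480
σ = √[6.2480 / 4] = 1.2498%
IR = r̄ / tracking error = -0.2200 / 1.2498 = -0.1760

-0.18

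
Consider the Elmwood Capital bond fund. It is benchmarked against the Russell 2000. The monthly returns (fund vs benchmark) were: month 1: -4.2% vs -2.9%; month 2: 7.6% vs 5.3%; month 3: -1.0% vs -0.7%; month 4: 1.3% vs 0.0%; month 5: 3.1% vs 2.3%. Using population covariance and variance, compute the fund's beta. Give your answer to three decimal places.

1.404

r̄p = 1.3600%,  r̄m = 0.8000%
Cov = Σ(rp − r̄p)(rm − r̄m) / 5 = 10.9700
Var(rm) = Σ(rm − r̄m)² / 5 = 7.8160
β = Cov / Var = 10.9700 / 7.8160 = 1.4035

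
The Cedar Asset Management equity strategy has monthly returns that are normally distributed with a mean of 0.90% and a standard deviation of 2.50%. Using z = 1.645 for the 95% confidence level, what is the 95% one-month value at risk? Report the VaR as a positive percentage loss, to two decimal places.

3.21

VaR (as % loss) = −(μ − z·σ) = −(0.90% − 1.645 × 2.50%) = −(-3.2125%) = 3.2125%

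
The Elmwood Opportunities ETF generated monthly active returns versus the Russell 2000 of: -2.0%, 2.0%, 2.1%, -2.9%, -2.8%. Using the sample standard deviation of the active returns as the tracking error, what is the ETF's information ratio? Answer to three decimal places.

-0.282

r̄ = (-2 + 2 + 2.1 − 2.9 − 2.8) / 5 = -0.7200%
Σ(r − r̄)² = 26.0680; sample σ = √(26.0680/4) = 2.5528%
IR = r̄ / tracking error = -0.7200 / 2.5528 = -0.2820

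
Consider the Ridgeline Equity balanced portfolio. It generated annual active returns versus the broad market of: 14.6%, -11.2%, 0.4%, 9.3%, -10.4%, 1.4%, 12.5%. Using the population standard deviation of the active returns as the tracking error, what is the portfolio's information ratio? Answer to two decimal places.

0.25

Mean return μ = 16.60 / 7 = 2.3714%
Σ(r − μ)² = (14.6 − 2.3714)² + (-11.2 − 2.3714)² + (0.4 − 2.3714)² + … = 652.2543
population σ = √(652.2543 / 7) = √93.1792 = 9.6529%
IR = μ / tracking error = 2.3714 / 9.6529 = 0.2457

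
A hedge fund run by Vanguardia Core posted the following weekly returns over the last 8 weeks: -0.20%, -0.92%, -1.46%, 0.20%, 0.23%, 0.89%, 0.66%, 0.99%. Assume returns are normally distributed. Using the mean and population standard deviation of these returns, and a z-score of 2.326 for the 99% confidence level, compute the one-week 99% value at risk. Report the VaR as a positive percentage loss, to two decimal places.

Mean return μ = 0.390 / 8 = 0.0488%
Population σ = √[Σ(r − μ)² / 8] = √[5.2997 / 8] = √0.6625 = 0.8139%
VaR = −(μ − z·σ) = −(0.0488 − 2.326 × 0.8139) = −(-1.8443) = 1.8443%

1.84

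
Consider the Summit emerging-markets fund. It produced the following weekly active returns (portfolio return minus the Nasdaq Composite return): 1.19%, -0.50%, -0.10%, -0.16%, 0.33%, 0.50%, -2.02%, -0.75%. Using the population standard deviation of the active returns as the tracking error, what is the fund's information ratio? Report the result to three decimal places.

-0.211

Mean return r̄ = -1.510 / 8 = -0.1888%
Population std dev = √[6.4185 / 8] = 0.8957%
IR = r̄ / tracking error = -0.1888 / 0.8957 = -0.2108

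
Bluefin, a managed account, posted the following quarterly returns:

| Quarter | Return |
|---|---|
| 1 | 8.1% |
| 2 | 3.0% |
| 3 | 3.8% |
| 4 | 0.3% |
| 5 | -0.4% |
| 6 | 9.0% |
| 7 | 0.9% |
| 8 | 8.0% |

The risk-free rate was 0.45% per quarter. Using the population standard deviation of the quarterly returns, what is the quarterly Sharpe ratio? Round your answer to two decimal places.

1.02

μ = (8.1 + 3 + 3.8 + 0.3 − 0.4 + 9 + 0.9 + 8) / 8 = 4.0875%
Σ(r − μ)² = (8.1 − 4.0875)² + (3 − 4.0875)² + … = 101.4488
population σ = √(101.4488 / 8) = √12.6811 = 3.5611%
Sharpe = (μ − rf) / σ = (4.0875 − 0.45) / 3.5611 = 3.6375 / 3.5611 = 1.0215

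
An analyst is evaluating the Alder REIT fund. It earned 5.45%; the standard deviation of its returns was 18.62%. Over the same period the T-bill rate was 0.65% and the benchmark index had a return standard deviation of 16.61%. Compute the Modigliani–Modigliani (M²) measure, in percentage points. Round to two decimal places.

4.93

Sharpe = (Rp − Rf) / σp = (5.45% − 0.65%) / 18.62% = 0.2578
M² = Rf + Sharpe × σm = 0.65% + 0.2578 × 16.61% = 4.9321%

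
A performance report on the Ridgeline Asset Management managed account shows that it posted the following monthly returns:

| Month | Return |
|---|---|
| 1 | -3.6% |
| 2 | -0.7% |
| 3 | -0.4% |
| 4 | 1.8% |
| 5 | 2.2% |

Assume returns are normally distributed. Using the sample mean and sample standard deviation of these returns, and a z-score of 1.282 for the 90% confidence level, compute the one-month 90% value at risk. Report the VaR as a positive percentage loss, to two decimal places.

Mean return r̄ = -0.70 / 5 = -0.1400%
Sample σ = √[Σ(r − r̄)² / 4] = √[21.5920 / 4] = √5.3980 = 2.3234%
VaR = −(r̄ − z·σ) = −(-0.1400 − 1.282 × 2.3234) = −(-3.1186) = 3.1186%

3.12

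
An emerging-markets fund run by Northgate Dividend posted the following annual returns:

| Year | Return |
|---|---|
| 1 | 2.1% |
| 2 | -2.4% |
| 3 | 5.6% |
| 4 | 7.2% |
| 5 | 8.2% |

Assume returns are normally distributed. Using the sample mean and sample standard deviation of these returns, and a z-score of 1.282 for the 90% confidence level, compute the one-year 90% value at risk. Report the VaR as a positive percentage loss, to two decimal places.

1.41

Mean return r̄ = 20.70 / 5 = 4.1400%
Σ(r − r̄)² = (2.1 − 4.1400)² + (-2.4 − 4.1400)² + (5.6 − 4.1400)² + … = 74.9120
sample σ = √(74.9120 / 4) = √18.7280 = 4.3276%
VaR = −(r̄ − z·σ) = −(4.1400 − 1.282 × 4.3276) = −(-1.4080) = 1.4080%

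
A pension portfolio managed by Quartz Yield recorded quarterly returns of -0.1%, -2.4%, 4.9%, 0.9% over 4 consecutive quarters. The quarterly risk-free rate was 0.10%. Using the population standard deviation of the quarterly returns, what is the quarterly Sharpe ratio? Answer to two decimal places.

0.27

Mean return r̄ = 3.30 / 4 = 0.8250%
Population std dev = √[27.8675 / 4] = 2.6395%
Sharpe = (r̄ − rf) / σ = (0.8250 − 0.1) / 2.6395 = 0.7250 / 2.6395 = 0.2747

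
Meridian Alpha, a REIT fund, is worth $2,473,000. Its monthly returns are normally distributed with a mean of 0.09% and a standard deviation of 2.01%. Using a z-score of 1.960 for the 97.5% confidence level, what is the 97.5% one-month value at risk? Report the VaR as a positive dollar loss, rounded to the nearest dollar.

$95,201

Return at the 97.5% tail: μ − z·σ = 0.09% − 1.960 × 2.01% = 0.09 − 3.9396 = -3.8496%
VaR = −(-3.8496%) × $2,473,000 = 3.8496% × $2,473,000 = $95,201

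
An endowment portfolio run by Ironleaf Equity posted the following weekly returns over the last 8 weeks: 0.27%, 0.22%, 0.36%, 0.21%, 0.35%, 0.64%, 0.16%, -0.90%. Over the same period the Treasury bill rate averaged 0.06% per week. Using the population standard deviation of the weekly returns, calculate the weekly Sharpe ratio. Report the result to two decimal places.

0.24

μ = (0.27 + 0.22 + 0.36 + 0.21 + 0.35 + 0.64 + 0.16 − 0.9) / 8 = 0.1638%
Population σ = √[Σ(r − μ)² / 8] = √[1.4482 / 8] = √0.1810 = 0.4254%
Sharpe = (μ − rf) / σ = (0.1638 − 0.06) / 0.4254 = 0.1038 / 0.4254 = 0.2440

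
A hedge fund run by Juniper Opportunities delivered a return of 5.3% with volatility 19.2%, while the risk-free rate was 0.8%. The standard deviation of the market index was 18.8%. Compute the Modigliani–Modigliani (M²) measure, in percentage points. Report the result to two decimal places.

5.21

Sharpe = (Rp − Rf) / σp = (5.3% − 0.8%) / 19.2% = 0.2344
M² = Rf + Sharpe × σm = 0.8% + 0.2344 × 18.8% = 5.2067%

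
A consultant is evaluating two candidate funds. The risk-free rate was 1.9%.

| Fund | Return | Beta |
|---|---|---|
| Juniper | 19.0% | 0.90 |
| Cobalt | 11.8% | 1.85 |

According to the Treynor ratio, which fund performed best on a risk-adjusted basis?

Juniper: Treynor = (19.0% − 1.9%) / 0.90 = 19.000
Cobalt: Treynor = (11.8% − 1.9%) / 1.85 = 5.351
Highest: Juniper (19.000).

Juniper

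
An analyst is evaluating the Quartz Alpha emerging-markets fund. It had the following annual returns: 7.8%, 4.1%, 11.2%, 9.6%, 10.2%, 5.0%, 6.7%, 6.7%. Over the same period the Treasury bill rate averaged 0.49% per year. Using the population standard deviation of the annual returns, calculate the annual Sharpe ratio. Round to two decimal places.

r̄ = (7.8 + 4.1 + 11.2 + 9.6 + 10.2 + 5 + 6.7 + 6.7) / 8 = 61.30 / 8 = 7.6625%
Population std dev = √[44.3588 / 8] = 2.3548%
Sharpe = (r̄ − rf) / σ = (7.6625 − 0.49) / 2.3548 = 7.1725 / 2.3548 = 3.0459

3.05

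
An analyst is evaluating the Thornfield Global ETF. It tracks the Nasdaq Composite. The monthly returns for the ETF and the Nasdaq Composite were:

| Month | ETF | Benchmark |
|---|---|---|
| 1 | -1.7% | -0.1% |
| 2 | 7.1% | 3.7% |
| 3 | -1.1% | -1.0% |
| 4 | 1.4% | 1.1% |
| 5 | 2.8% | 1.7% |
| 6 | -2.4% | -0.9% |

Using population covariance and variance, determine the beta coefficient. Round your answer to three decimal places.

r̄p = 1.0167%,  r̄m = 0.7500%
Cov = Σ(rp − r̄p)(rm − r̄m) / 6 = 5.2375
Var(rm) = Σ(rm − r̄m)² / 6 = 2.7058
β = Cov / Var = 5.2375 / 2.7058 = 1.9357

1.936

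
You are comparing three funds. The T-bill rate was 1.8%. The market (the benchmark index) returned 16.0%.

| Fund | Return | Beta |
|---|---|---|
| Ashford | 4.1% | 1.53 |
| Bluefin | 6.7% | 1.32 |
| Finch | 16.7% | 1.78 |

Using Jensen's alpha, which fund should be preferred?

Finch

Ashford: α = 4.1% − [1.8% + 1.53 × (16.0% − 1.8%)] = -19.426
Bluefin: α = 6.7% − [1.8% + 1.32 × (16.0% − 1.8%)] = -13.844
Finch: α = 16.7% − [1.8% + 1.78 × (16.0% − 1.8%)] = -10.376
Highest: Finch (-10.376).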